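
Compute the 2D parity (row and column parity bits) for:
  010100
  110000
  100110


Row parities: 001
Column parities: 000010

Row P: 001, Col P: 000010, Corner: 1


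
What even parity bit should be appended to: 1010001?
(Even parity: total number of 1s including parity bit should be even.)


Number of 1s in data: 3
Parity bit: 1

1


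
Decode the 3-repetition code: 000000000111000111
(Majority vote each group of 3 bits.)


Groups: 000, 000, 000, 111, 000, 111
Majority votes: 000101

000101


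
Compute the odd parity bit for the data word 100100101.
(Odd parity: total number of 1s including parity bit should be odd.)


Number of 1s in data: 4
Parity bit: 1

1


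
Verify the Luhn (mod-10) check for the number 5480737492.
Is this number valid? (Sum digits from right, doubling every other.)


Luhn sum = 40
40 mod 10 = 0

Valid (Luhn sum mod 10 = 0)


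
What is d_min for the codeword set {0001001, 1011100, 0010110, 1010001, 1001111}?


Comparing all pairs, minimum distance: 3
Can detect 2 errors, correct 1 errors

3


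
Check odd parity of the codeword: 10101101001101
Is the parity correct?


Number of 1s: 8

No, parity error (8 ones)


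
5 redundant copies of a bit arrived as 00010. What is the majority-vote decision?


Ones: 1 out of 5
Threshold: 3

0 (1/5 voted 1)


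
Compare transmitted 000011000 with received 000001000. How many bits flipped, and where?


XOR: 000010000

1 error(s) at position(s): 4


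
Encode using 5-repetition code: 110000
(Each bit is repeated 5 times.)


Each bit -> 5 copies

111111111100000000000000000000


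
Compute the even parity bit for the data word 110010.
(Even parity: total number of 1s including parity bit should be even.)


Number of 1s in data: 3
Parity bit: 1

1


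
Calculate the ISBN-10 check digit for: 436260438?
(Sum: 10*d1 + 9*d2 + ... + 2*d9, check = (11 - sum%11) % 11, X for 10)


Weighted sum: 206
206 mod 11 = 8

Check digit: 3


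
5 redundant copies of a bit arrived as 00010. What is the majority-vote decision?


Ones: 1 out of 5
Threshold: 3

0 (1/5 voted 1)


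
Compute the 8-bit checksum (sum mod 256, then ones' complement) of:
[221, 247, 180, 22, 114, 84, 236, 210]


Sum = 1314 mod 256 = 34
Complement = 221

221


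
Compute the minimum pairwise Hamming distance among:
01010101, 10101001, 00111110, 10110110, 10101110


Comparing all pairs, minimum distance: 2
Can detect 1 errors, correct 0 errors

2


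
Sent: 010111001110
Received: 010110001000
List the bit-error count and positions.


XOR: 000001000110

3 error(s) at position(s): 5, 9, 10


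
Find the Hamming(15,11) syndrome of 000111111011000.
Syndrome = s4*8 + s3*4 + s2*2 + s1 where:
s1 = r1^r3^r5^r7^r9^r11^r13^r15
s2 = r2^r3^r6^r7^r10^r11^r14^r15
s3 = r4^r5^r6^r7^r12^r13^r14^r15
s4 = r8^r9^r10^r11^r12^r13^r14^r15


s1=0, s2=1, s3=1, s4=0

Syndrome = 6 (error at position 6)


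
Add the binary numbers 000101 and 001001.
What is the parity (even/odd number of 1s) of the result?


000101 = 5
001001 = 9
Sum = 14 = 1110
1s count = 3

odd parity (3 ones in 1110)


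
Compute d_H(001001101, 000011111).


XOR: 001010010
Count of 1s: 3

3


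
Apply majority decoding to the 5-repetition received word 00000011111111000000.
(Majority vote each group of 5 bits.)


Groups: 00000, 01111, 11110, 00000
Majority votes: 0110

0110


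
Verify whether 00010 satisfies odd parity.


Number of 1s: 1

Yes, parity is correct (1 ones)


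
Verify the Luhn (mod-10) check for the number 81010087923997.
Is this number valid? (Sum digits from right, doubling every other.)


Luhn sum = 65
65 mod 10 = 5

Invalid (Luhn sum mod 10 = 5)


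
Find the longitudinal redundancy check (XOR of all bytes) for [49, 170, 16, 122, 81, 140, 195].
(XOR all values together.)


XOR chain: 49 ^ 170 ^ 16 ^ 122 ^ 81 ^ 140 ^ 195 = 239

239


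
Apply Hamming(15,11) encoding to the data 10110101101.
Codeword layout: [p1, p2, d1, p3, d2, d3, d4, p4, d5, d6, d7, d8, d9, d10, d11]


Parity bits: p1=0, p2=1, p3=1, p4=0

011101100101101


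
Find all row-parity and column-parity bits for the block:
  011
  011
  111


Row parities: 001
Column parities: 111

Row P: 001, Col P: 111, Corner: 1


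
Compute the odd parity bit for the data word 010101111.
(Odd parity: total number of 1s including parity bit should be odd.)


Number of 1s in data: 6
Parity bit: 1

1


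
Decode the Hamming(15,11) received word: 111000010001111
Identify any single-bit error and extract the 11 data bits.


Syndrome = 8: error at position 8

Data: 10000001111 (corrected bit 8)


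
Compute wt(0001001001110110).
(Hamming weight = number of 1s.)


Counting 1s in 0001001001110110

7


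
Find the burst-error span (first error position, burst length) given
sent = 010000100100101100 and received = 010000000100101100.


XOR: 000000100000000000

Burst at position 6, length 1


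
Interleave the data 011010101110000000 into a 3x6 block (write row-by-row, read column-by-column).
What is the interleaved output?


Matrix:
  011010
  101110
  000000
Read columns: 010100110010110000

010100110010110000


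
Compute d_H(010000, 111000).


XOR: 101000
Count of 1s: 2

2


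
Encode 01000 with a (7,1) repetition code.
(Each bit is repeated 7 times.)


Each bit -> 7 copies

00000001111111000000000000000000000


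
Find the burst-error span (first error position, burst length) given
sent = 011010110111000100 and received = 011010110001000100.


XOR: 000000000110000000

Burst at position 9, length 2


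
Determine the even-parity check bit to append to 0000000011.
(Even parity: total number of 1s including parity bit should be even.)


Number of 1s in data: 2
Parity bit: 0

0


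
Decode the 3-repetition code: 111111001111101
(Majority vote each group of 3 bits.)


Groups: 111, 111, 001, 111, 101
Majority votes: 11011

11011


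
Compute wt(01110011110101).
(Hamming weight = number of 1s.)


Counting 1s in 01110011110101

9


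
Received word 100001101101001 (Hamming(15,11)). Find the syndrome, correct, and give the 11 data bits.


Syndrome = 0: no error detected

Data: 00111101001 (no errors)


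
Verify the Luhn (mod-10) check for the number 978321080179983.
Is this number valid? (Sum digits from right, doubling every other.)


Luhn sum = 76
76 mod 10 = 6

Invalid (Luhn sum mod 10 = 6)


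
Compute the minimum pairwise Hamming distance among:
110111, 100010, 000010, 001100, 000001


Comparing all pairs, minimum distance: 1
Can detect 0 errors, correct 0 errors

1


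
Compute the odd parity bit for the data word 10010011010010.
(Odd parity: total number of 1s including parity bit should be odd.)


Number of 1s in data: 6
Parity bit: 1

1


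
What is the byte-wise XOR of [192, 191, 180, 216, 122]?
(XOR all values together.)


XOR chain: 192 ^ 191 ^ 180 ^ 216 ^ 122 = 105

105


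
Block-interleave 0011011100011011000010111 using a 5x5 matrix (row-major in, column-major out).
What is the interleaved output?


Matrix:
  00110
  11100
  01101
  10000
  10111
Read columns: 0101101100111011000100101

0101101100111011000100101


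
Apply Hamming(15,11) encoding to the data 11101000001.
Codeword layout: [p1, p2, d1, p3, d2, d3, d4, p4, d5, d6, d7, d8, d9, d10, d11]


Parity bits: p1=0, p2=1, p3=1, p4=0

011111001000001


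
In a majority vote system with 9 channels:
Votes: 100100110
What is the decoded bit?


Ones: 4 out of 9
Threshold: 5

0 (4/9 voted 1)


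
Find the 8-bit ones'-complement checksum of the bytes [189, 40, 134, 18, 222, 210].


Sum = 813 mod 256 = 45
Complement = 210

210


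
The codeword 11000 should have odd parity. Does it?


Number of 1s: 2

No, parity error (2 ones)


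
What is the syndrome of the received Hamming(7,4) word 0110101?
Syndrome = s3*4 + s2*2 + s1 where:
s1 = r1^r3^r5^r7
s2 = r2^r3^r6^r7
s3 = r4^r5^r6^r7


s1=1, s2=1, s3=0

Syndrome = 3 (error at position 3)


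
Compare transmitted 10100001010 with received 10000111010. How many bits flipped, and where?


XOR: 00100110000

3 error(s) at position(s): 2, 5, 6


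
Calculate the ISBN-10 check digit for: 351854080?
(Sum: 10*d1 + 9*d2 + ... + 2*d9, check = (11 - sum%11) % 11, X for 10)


Weighted sum: 213
213 mod 11 = 4

Check digit: 7


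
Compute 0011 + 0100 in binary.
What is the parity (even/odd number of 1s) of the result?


0011 = 3
0100 = 4
Sum = 7 = 111
1s count = 3

odd parity (3 ones in 111)


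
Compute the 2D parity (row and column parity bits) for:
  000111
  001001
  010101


Row parities: 101
Column parities: 011011

Row P: 101, Col P: 011011, Corner: 0


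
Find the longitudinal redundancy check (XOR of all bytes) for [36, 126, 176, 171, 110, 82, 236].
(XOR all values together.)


XOR chain: 36 ^ 126 ^ 176 ^ 171 ^ 110 ^ 82 ^ 236 = 145

145


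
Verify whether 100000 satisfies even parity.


Number of 1s: 1

No, parity error (1 ones)


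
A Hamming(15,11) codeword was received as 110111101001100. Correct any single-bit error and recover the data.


Syndrome = 11: error at position 11

Data: 01111011100 (corrected bit 11)


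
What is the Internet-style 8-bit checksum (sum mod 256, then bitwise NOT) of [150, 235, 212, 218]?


Sum = 815 mod 256 = 47
Complement = 208

208


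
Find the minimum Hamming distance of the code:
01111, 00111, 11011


Comparing all pairs, minimum distance: 1
Can detect 0 errors, correct 0 errors

1


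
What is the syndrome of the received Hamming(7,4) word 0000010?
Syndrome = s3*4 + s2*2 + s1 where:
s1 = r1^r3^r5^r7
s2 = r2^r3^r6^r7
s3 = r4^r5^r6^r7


s1=0, s2=1, s3=1

Syndrome = 6 (error at position 6)


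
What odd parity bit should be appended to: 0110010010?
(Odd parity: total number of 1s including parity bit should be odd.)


Number of 1s in data: 4
Parity bit: 1

1


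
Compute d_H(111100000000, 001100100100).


XOR: 110000100100
Count of 1s: 4

4


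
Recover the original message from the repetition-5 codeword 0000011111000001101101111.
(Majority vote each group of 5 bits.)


Groups: 00000, 11111, 00000, 11011, 01111
Majority votes: 01011

01011


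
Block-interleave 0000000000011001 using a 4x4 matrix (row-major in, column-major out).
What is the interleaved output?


Matrix:
  0000
  0000
  0001
  1001
Read columns: 0001000000000011

0001000000000011


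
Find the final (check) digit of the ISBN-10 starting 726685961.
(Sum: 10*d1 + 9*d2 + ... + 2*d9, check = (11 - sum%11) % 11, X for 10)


Weighted sum: 307
307 mod 11 = 10

Check digit: 1


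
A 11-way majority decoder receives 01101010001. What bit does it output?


Ones: 5 out of 11
Threshold: 6

0 (5/11 voted 1)


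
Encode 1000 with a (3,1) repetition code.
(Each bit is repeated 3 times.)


Each bit -> 3 copies

111000000000


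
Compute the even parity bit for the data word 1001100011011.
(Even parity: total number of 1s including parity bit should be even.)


Number of 1s in data: 7
Parity bit: 1

1


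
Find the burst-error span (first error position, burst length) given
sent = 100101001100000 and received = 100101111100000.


XOR: 000000110000000

Burst at position 6, length 2


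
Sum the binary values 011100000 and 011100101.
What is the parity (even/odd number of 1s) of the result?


011100000 = 224
011100101 = 229
Sum = 453 = 111000101
1s count = 5

odd parity (5 ones in 111000101)


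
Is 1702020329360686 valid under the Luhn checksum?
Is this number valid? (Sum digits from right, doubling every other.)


Luhn sum = 60
60 mod 10 = 0

Valid (Luhn sum mod 10 = 0)


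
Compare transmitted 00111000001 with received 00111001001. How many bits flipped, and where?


XOR: 00000001000

1 error(s) at position(s): 7


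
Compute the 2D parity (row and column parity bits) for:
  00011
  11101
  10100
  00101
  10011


Row parities: 00001
Column parities: 11100

Row P: 00001, Col P: 11100, Corner: 1


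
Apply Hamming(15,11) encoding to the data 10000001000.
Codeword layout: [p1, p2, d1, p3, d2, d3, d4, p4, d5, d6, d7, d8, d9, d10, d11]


Parity bits: p1=1, p2=1, p3=1, p4=1

111100010001000


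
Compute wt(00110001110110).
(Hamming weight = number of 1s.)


Counting 1s in 00110001110110

7


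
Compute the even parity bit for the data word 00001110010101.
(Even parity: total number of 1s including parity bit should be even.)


Number of 1s in data: 6
Parity bit: 0

0


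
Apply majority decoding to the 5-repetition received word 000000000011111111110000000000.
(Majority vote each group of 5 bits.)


Groups: 00000, 00000, 11111, 11111, 00000, 00000
Majority votes: 001100

001100


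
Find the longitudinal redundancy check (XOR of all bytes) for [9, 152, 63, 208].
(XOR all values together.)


XOR chain: 9 ^ 152 ^ 63 ^ 208 = 126

126


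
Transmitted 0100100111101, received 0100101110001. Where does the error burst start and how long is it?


XOR: 0000001001100

Burst at position 6, length 5


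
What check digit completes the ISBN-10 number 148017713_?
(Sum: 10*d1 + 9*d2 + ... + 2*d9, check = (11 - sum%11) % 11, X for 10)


Weighted sum: 188
188 mod 11 = 1

Check digit: X


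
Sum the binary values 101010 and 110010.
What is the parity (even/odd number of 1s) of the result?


101010 = 42
110010 = 50
Sum = 92 = 1011100
1s count = 4

even parity (4 ones in 1011100)


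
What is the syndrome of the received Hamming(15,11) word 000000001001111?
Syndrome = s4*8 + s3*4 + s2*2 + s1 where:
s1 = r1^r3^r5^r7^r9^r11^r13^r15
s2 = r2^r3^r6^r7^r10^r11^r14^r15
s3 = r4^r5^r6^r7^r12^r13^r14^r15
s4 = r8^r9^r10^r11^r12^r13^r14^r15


s1=1, s2=0, s3=0, s4=1

Syndrome = 9 (error at position 9)


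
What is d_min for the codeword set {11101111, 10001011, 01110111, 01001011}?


Comparing all pairs, minimum distance: 2
Can detect 1 errors, correct 0 errors

2


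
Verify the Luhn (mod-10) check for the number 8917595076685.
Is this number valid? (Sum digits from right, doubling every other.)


Luhn sum = 70
70 mod 10 = 0

Valid (Luhn sum mod 10 = 0)


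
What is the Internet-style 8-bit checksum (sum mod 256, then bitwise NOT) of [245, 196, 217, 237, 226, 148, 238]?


Sum = 1507 mod 256 = 227
Complement = 28

28


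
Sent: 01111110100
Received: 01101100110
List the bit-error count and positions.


XOR: 00010010010

3 error(s) at position(s): 3, 6, 9


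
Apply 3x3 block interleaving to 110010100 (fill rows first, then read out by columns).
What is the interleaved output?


Matrix:
  110
  010
  100
Read columns: 101110000

101110000


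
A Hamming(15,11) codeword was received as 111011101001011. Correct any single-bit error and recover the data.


Syndrome = 0: no error detected

Data: 11111001011 (no errors)


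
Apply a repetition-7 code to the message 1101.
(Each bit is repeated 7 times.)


Each bit -> 7 copies

1111111111111100000001111111


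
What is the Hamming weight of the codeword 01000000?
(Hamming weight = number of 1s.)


Counting 1s in 01000000

1


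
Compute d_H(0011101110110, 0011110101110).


XOR: 0000011011000
Count of 1s: 4

4


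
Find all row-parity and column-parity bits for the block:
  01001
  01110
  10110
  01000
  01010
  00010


Row parities: 011101
Column parities: 10001

Row P: 011101, Col P: 10001, Corner: 0


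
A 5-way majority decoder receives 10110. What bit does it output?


Ones: 3 out of 5
Threshold: 3

1 (3/5 voted 1)


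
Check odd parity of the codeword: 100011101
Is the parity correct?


Number of 1s: 5

Yes, parity is correct (5 ones)


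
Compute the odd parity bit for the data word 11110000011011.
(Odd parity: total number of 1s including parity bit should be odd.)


Number of 1s in data: 8
Parity bit: 1

1


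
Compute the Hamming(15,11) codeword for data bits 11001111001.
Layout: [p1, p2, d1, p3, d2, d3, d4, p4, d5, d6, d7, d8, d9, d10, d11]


Parity bits: p1=1, p2=0, p3=1, p4=1

101110011111001


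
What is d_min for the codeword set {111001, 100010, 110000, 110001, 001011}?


Comparing all pairs, minimum distance: 1
Can detect 0 errors, correct 0 errors

1


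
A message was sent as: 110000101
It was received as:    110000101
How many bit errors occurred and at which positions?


XOR: 000000000

0 errors (received matches sent)


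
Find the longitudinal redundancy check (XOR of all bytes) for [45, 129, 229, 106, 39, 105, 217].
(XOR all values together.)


XOR chain: 45 ^ 129 ^ 229 ^ 106 ^ 39 ^ 105 ^ 217 = 180

180


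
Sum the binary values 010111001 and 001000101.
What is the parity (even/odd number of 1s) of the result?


010111001 = 185
001000101 = 69
Sum = 254 = 11111110
1s count = 7

odd parity (7 ones in 11111110)


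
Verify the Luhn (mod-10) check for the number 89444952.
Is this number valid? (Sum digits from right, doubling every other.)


Luhn sum = 48
48 mod 10 = 8

Invalid (Luhn sum mod 10 = 8)


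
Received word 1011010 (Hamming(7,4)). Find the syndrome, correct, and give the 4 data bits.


Syndrome = 0: no error detected

Data: 1010 (no errors)


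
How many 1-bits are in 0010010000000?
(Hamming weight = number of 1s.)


Counting 1s in 0010010000000

2


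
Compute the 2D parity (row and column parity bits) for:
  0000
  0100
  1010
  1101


Row parities: 0101
Column parities: 0011

Row P: 0101, Col P: 0011, Corner: 0


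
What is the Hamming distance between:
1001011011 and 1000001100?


XOR: 0001010111
Count of 1s: 5

5


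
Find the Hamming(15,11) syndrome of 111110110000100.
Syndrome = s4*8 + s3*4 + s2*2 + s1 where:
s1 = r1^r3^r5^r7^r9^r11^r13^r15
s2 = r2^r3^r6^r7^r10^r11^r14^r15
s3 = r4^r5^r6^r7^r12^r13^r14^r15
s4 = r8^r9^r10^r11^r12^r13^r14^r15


s1=1, s2=1, s3=0, s4=0

Syndrome = 3 (error at position 3)


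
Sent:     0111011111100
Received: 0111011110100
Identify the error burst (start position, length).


XOR: 0000000001000

Burst at position 9, length 1


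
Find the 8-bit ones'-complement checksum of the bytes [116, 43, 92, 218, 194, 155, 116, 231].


Sum = 1165 mod 256 = 141
Complement = 114

114


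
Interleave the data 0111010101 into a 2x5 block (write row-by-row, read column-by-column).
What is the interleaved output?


Matrix:
  01110
  10101
Read columns: 0110111001

0110111001


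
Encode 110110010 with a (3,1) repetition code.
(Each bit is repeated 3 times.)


Each bit -> 3 copies

111111000111111000000111000


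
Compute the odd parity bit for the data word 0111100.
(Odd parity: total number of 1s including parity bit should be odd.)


Number of 1s in data: 4
Parity bit: 1

1


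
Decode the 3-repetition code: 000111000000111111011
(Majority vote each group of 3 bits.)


Groups: 000, 111, 000, 000, 111, 111, 011
Majority votes: 0100111

0100111


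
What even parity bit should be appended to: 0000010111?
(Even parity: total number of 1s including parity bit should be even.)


Number of 1s in data: 4
Parity bit: 0

0


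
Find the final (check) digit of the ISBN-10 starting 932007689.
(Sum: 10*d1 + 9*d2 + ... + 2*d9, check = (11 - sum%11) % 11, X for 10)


Weighted sum: 234
234 mod 11 = 3

Check digit: 8


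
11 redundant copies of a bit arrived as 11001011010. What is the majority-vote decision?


Ones: 6 out of 11
Threshold: 6

1 (6/11 voted 1)


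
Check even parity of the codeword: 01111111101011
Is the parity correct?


Number of 1s: 11

No, parity error (11 ones)


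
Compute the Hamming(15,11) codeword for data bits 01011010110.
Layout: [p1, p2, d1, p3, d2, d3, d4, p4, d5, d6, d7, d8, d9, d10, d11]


Parity bits: p1=1, p2=1, p3=0, p4=0

110010101010110


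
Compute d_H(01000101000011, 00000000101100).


XOR: 01000101101111
Count of 1s: 8

8


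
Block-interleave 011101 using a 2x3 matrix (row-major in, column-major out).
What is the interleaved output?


Matrix:
  011
  101
Read columns: 011011

011011


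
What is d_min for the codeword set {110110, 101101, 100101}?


Comparing all pairs, minimum distance: 1
Can detect 0 errors, correct 0 errors

1


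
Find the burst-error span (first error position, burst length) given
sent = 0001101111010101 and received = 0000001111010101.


XOR: 0001100000000000

Burst at position 3, length 2


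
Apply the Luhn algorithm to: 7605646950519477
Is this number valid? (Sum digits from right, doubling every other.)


Luhn sum = 63
63 mod 10 = 3

Invalid (Luhn sum mod 10 = 3)


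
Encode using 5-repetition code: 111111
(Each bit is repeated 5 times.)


Each bit -> 5 copies

111111111111111111111111111111


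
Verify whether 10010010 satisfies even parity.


Number of 1s: 3

No, parity error (3 ones)


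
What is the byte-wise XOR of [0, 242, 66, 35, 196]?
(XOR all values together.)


XOR chain: 0 ^ 242 ^ 66 ^ 35 ^ 196 = 87

87


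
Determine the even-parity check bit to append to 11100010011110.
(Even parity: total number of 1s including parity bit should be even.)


Number of 1s in data: 8
Parity bit: 0

0


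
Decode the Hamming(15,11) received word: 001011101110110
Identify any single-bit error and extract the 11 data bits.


Syndrome = 12: error at position 12

Data: 11111111110 (corrected bit 12)


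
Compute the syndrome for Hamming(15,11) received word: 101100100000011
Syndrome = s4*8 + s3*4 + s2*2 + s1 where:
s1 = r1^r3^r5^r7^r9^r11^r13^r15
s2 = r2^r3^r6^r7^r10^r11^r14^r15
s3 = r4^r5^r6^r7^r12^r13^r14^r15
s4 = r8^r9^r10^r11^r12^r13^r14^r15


s1=0, s2=0, s3=0, s4=0

Syndrome = 0 (no error)


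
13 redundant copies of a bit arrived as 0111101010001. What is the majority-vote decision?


Ones: 7 out of 13
Threshold: 7

1 (7/13 voted 1)


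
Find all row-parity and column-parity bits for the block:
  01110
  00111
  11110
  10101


Row parities: 1101
Column parities: 00010

Row P: 1101, Col P: 00010, Corner: 1


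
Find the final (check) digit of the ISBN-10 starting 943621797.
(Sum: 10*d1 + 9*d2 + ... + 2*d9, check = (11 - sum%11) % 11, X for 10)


Weighted sum: 278
278 mod 11 = 3

Check digit: 8


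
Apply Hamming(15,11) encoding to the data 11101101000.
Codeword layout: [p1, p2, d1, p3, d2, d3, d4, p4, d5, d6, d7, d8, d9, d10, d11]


Parity bits: p1=1, p2=1, p3=1, p4=1

111111011101000


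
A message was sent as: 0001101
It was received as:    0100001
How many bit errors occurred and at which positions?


XOR: 0101100

3 error(s) at position(s): 1, 3, 4


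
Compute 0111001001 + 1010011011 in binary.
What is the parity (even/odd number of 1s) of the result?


0111001001 = 457
1010011011 = 667
Sum = 1124 = 10001100100
1s count = 4

even parity (4 ones in 10001100100)


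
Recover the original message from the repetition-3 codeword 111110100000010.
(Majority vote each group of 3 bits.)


Groups: 111, 110, 100, 000, 010
Majority votes: 11000

11000


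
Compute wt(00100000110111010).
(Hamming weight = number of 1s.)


Counting 1s in 00100000110111010

7


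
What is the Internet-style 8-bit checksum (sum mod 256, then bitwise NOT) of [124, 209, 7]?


Sum = 340 mod 256 = 84
Complement = 171

171


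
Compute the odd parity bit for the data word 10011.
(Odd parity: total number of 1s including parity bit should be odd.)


Number of 1s in data: 3
Parity bit: 0

0


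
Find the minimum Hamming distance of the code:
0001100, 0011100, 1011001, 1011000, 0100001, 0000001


Comparing all pairs, minimum distance: 1
Can detect 0 errors, correct 0 errors

1


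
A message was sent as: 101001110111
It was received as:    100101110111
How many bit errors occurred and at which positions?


XOR: 001100000000

2 error(s) at position(s): 2, 3


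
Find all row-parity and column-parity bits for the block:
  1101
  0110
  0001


Row parities: 101
Column parities: 1010

Row P: 101, Col P: 1010, Corner: 0


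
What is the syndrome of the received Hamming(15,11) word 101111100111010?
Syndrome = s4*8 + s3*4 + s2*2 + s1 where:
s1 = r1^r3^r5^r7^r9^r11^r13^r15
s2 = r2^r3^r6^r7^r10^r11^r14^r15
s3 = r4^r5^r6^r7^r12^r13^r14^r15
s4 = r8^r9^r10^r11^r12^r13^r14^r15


s1=1, s2=0, s3=0, s4=0

Syndrome = 1 (error at position 1)


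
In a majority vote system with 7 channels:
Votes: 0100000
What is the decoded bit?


Ones: 1 out of 7
Threshold: 4

0 (1/7 voted 1)


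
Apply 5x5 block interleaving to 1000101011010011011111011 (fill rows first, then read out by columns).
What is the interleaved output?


Matrix:
  10001
  01011
  01001
  10111
  11011
Read columns: 1001101101000100101111111

1001101101000100101111111


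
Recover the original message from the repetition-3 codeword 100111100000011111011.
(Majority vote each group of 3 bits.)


Groups: 100, 111, 100, 000, 011, 111, 011
Majority votes: 0100111

0100111


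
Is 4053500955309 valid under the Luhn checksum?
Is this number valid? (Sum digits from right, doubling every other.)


Luhn sum = 47
47 mod 10 = 7

Invalid (Luhn sum mod 10 = 7)


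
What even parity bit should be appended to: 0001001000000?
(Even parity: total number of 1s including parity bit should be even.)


Number of 1s in data: 2
Parity bit: 0

0


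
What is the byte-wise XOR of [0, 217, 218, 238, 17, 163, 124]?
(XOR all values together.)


XOR chain: 0 ^ 217 ^ 218 ^ 238 ^ 17 ^ 163 ^ 124 = 35

35


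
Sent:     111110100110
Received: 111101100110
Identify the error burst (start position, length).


XOR: 000011000000

Burst at position 4, length 2


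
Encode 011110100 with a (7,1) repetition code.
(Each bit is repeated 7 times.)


Each bit -> 7 copies

000000011111111111111111111111111110000000111111100000000000000


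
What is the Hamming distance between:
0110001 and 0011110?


XOR: 0101111
Count of 1s: 5

5


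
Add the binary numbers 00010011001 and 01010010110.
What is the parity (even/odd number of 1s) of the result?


00010011001 = 153
01010010110 = 662
Sum = 815 = 1100101111
1s count = 7

odd parity (7 ones in 1100101111)


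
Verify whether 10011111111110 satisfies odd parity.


Number of 1s: 11

Yes, parity is correct (11 ones)


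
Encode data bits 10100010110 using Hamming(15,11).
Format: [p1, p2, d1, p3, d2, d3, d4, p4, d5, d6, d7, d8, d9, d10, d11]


Parity bits: p1=1, p2=0, p3=1, p4=1

101101010010110


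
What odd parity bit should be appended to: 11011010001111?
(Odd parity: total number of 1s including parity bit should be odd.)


Number of 1s in data: 9
Parity bit: 0

0


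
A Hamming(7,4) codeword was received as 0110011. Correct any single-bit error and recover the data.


Syndrome = 0: no error detected

Data: 1011 (no errors)


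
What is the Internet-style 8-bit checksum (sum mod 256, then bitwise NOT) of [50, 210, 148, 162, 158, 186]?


Sum = 914 mod 256 = 146
Complement = 109

109


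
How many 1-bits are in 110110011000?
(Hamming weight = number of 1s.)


Counting 1s in 110110011000

6


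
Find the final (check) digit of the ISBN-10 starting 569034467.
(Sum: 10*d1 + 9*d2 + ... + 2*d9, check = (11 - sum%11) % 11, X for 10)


Weighted sum: 262
262 mod 11 = 9

Check digit: 2


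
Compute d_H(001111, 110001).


XOR: 111110
Count of 1s: 5

5


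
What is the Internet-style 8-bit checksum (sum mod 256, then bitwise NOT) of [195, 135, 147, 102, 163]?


Sum = 742 mod 256 = 230
Complement = 25

25


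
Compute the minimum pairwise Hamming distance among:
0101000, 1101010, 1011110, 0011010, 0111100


Comparing all pairs, minimum distance: 2
Can detect 1 errors, correct 0 errors

2


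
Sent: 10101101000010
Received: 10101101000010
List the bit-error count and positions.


XOR: 00000000000000

0 errors (received matches sent)


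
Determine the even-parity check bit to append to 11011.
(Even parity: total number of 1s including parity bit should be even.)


Number of 1s in data: 4
Parity bit: 0

0


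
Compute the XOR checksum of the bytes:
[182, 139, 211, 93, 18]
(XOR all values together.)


XOR chain: 182 ^ 139 ^ 211 ^ 93 ^ 18 = 161

161


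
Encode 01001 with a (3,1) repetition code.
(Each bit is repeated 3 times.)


Each bit -> 3 copies

000111000000111


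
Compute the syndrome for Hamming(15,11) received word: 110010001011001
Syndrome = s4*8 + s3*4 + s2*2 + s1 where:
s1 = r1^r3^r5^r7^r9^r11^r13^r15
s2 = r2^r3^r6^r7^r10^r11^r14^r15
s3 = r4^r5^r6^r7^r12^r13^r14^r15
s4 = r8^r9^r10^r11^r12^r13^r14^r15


s1=1, s2=1, s3=1, s4=0

Syndrome = 7 (error at position 7)


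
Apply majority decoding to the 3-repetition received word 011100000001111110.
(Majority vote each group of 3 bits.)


Groups: 011, 100, 000, 001, 111, 110
Majority votes: 100011

100011


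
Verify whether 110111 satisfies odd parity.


Number of 1s: 5

Yes, parity is correct (5 ones)


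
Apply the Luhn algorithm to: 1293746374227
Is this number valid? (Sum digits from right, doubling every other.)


Luhn sum = 75
75 mod 10 = 5

Invalid (Luhn sum mod 10 = 5)


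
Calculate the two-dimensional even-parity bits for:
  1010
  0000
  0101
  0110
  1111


Row parities: 00000
Column parities: 0110

Row P: 00000, Col P: 0110, Corner: 0


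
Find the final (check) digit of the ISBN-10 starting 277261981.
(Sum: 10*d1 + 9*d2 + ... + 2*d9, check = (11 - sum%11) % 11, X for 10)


Weighted sum: 256
256 mod 11 = 3

Check digit: 8


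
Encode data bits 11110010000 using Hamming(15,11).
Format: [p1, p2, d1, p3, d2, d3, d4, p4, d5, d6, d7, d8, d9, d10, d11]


Parity bits: p1=0, p2=0, p3=1, p4=1

001111110010000


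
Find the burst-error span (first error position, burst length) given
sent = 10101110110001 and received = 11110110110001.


XOR: 01011000000000

Burst at position 1, length 4


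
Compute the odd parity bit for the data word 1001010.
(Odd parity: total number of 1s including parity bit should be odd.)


Number of 1s in data: 3
Parity bit: 0

0


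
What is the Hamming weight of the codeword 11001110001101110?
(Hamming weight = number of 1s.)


Counting 1s in 11001110001101110

10


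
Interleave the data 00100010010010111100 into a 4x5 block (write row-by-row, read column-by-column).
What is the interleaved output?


Matrix:
  00100
  01001
  00101
  11100
Read columns: 00010101101100000110

00010101101100000110


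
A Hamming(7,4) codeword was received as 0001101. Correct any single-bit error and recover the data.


Syndrome = 6: error at position 6

Data: 0111 (corrected bit 6)


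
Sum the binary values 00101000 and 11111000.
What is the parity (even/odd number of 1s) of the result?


00101000 = 40
11111000 = 248
Sum = 288 = 100100000
1s count = 2

even parity (2 ones in 100100000)


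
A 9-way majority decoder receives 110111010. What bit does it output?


Ones: 6 out of 9
Threshold: 5

1 (6/9 voted 1)


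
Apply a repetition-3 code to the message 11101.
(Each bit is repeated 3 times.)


Each bit -> 3 copies

111111111000111


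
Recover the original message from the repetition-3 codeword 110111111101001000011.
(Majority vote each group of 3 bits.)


Groups: 110, 111, 111, 101, 001, 000, 011
Majority votes: 1111001

1111001


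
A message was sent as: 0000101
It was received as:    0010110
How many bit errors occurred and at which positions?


XOR: 0010011

3 error(s) at position(s): 2, 5, 6


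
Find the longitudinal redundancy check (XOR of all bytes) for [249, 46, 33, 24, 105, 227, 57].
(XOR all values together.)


XOR chain: 249 ^ 46 ^ 33 ^ 24 ^ 105 ^ 227 ^ 57 = 93

93


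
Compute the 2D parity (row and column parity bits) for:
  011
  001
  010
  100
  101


Row parities: 01110
Column parities: 001

Row P: 01110, Col P: 001, Corner: 1


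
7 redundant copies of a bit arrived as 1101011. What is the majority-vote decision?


Ones: 5 out of 7
Threshold: 4

1 (5/7 voted 1)


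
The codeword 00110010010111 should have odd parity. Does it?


Number of 1s: 7

Yes, parity is correct (7 ones)


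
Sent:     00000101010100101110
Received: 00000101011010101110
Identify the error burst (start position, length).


XOR: 00000000001110000000

Burst at position 10, length 3


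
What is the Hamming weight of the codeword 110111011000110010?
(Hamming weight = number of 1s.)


Counting 1s in 110111011000110010

10


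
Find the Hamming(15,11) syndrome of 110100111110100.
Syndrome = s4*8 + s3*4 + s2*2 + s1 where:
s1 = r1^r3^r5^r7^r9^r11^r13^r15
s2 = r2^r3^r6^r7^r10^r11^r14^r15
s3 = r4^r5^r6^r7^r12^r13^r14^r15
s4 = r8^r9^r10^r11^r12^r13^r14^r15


s1=1, s2=0, s3=1, s4=1

Syndrome = 13 (error at position 13)


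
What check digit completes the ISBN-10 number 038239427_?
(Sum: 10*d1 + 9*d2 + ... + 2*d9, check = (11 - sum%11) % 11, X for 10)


Weighted sum: 204
204 mod 11 = 6

Check digit: 5


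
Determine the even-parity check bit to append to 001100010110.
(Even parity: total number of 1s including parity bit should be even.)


Number of 1s in data: 5
Parity bit: 1

1


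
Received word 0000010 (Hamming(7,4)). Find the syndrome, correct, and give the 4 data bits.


Syndrome = 6: error at position 6

Data: 0000 (corrected bit 6)


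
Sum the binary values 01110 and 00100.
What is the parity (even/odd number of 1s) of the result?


01110 = 14
00100 = 4
Sum = 18 = 10010
1s count = 2

even parity (2 ones in 10010)


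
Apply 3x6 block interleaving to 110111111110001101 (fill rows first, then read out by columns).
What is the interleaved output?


Matrix:
  110111
  111110
  001101
Read columns: 110110011111110101

110110011111110101


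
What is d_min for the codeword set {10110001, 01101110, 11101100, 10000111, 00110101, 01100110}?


Comparing all pairs, minimum distance: 1
Can detect 0 errors, correct 0 errors

1


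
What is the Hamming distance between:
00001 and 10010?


XOR: 10011
Count of 1s: 3

3


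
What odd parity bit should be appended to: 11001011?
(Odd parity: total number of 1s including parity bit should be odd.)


Number of 1s in data: 5
Parity bit: 0

0


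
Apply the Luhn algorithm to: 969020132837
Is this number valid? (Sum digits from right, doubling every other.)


Luhn sum = 58
58 mod 10 = 8

Invalid (Luhn sum mod 10 = 8)


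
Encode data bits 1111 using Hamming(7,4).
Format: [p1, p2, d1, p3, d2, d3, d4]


Parity bits: p1=1, p2=1, p3=1

1111111


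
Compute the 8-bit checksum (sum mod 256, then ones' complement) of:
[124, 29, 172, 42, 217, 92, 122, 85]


Sum = 883 mod 256 = 115
Complement = 140

140


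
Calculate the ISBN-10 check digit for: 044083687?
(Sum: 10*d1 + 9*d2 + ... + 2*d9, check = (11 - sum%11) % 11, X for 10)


Weighted sum: 193
193 mod 11 = 6

Check digit: 5


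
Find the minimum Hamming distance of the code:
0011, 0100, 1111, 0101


Comparing all pairs, minimum distance: 1
Can detect 0 errors, correct 0 errors

1


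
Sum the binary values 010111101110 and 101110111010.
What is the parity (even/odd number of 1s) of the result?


010111101110 = 1518
101110111010 = 3002
Sum = 4520 = 1000110101000
1s count = 5

odd parity (5 ones in 1000110101000)


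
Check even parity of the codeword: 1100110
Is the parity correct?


Number of 1s: 4

Yes, parity is correct (4 ones)


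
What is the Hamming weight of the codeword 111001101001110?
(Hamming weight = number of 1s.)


Counting 1s in 111001101001110

9


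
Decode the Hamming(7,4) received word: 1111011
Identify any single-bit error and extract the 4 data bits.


Syndrome = 5: error at position 5

Data: 1111 (corrected bit 5)


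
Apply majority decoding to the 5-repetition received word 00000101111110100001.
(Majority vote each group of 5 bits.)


Groups: 00000, 10111, 11101, 00001
Majority votes: 0110

0110


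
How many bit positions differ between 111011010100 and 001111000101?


XOR: 110100010001
Count of 1s: 5

5


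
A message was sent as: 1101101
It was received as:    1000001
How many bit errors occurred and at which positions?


XOR: 0101100

3 error(s) at position(s): 1, 3, 4


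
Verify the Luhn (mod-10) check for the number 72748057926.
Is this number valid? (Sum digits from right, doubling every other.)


Luhn sum = 63
63 mod 10 = 3

Invalid (Luhn sum mod 10 = 3)


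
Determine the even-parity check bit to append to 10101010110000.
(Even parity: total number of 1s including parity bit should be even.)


Number of 1s in data: 6
Parity bit: 0

0


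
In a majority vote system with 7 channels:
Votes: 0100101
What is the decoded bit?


Ones: 3 out of 7
Threshold: 4

0 (3/7 voted 1)


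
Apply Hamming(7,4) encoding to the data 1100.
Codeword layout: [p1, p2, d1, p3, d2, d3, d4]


Parity bits: p1=0, p2=1, p3=1

0111100


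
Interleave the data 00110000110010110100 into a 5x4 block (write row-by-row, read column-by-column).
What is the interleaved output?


Matrix:
  0011
  0000
  1100
  1011
  0100
Read columns: 00110001011001010010

00110001011001010010


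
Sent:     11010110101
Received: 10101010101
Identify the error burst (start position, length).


XOR: 01111100000

Burst at position 1, length 5


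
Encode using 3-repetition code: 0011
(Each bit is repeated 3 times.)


Each bit -> 3 copies

000000111111


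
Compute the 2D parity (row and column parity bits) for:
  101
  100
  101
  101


Row parities: 0100
Column parities: 001

Row P: 0100, Col P: 001, Corner: 1


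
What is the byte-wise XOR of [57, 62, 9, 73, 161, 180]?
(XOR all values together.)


XOR chain: 57 ^ 62 ^ 9 ^ 73 ^ 161 ^ 180 = 82

82


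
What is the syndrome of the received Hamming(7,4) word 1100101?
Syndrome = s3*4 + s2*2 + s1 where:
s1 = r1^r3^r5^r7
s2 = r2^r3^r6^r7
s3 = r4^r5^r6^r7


s1=1, s2=0, s3=0

Syndrome = 1 (error at position 1)


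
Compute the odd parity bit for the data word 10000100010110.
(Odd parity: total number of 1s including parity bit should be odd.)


Number of 1s in data: 5
Parity bit: 0

0


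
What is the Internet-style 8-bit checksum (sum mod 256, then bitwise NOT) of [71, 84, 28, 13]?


Sum = 196 mod 256 = 196
Complement = 59

59


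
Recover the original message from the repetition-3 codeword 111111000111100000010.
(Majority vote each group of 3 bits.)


Groups: 111, 111, 000, 111, 100, 000, 010
Majority votes: 1101000

1101000


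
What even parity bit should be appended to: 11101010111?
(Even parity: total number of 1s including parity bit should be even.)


Number of 1s in data: 8
Parity bit: 0

0


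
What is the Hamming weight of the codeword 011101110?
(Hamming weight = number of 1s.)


Counting 1s in 011101110

6


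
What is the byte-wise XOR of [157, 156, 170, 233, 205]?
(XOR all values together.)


XOR chain: 157 ^ 156 ^ 170 ^ 233 ^ 205 = 143

143


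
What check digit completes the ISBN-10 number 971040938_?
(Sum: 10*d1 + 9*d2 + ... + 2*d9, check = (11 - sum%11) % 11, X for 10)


Weighted sum: 246
246 mod 11 = 4

Check digit: 7


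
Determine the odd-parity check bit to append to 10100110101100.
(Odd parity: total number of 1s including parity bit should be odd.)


Number of 1s in data: 7
Parity bit: 0

0


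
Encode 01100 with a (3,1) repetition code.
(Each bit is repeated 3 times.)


Each bit -> 3 copies

000111111000000


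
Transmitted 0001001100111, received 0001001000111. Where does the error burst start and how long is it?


XOR: 0000000100000

Burst at position 7, length 1
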